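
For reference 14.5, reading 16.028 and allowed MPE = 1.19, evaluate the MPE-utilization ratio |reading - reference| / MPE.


e = indication - reference = 16.028 - 14.5 = 1.5280
|e| = 1.5280
ratio = |e| / MPE = 1.5280 / 1.19
ratio = 1.2840

1.2840


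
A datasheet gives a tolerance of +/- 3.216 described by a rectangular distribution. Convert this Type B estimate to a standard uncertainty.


u_B = half_width / sqrt(3)
u_B = 3.216 / 1.7320508
u_B = 1.8568

1.8568


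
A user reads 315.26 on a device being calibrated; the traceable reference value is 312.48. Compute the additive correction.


Correction = standard - reading
= 312.48 - 315.26
= -2.7800

-2.7800


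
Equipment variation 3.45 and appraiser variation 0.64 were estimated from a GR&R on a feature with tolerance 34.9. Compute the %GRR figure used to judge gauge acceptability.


GRR = sqrt(EV^2 + AV^2) = sqrt(3.45^2 + 0.64^2) = 3.5088602
%GRR = GRR / tol * 100 = 3.5088602 / 34.9 * 100
%GRR = 10.0540

10.0540


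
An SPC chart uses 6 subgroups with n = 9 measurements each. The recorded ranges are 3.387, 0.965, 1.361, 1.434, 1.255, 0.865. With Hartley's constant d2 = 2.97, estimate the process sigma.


R_bar = (3.387 + 0.965 + 1.361 + 1.434 + 1.255 + 0.865) / 6
R_bar = 9.267 / 6 = 1.5445
sigma_hat = R_bar / d2 = 1.5445 / 2.97 = 0.5200

0.5200


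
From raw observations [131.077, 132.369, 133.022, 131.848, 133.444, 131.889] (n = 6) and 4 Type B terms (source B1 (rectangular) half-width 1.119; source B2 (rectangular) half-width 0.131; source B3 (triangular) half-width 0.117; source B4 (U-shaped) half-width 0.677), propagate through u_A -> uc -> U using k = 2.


mean = (131.077 + 132.369 + 133.022 + 131.848 + 133.444 + 131.889) / 6 = 132.2748333
s = sqrt(sum((x - mean)^2)/(n-1)) = 0.86022495
u_A = s / sqrt(n) = 0.86022495 / sqrt(6) = 0.35118537
u_B1 = 1.119 / sqrt(3) = 0.64605495
u_B2 = 0.131 / sqrt(3) = 0.075632885
u_B3 = 0.117 / sqrt(6) = 0.04776505
u_B4 = 0.677 / sqrt(2) = 0.47871129
uc = sqrt(0.35118537^2 + 0.64605495^2 + 0.075632885^2 + 0.04776505^2 + 0.47871129^2) = 0.8819776
U = k * uc = 2 * 0.8819776
U = 1.7640

1.7640


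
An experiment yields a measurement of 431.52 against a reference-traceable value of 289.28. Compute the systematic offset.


Systematic error = measured - true
= 431.52 - 289.28
= 142.2400

142.2400


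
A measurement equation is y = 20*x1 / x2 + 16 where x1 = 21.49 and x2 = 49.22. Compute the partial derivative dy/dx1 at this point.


y = 20*x1 / x2 + 16
dy/dx1 = 20/x2
Evaluate at x2 = 49.22: c1 = 20 / 49.22
c1 = 0.4063

0.4063


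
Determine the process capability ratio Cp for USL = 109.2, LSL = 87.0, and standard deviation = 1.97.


Cp = (USL - LSL) / (6 * sigma)
= (109.2 - 87.0) / (6 * 1.97)
= 22.2000 / 11.8200
= 1.8782

1.8782


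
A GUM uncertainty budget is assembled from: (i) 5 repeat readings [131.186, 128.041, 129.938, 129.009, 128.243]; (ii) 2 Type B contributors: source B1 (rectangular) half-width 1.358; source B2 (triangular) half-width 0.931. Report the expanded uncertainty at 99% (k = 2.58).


mean = (131.186 + 128.041 + 129.938 + 129.009 + 128.243) / 5 = 129.2834
s = sqrt(sum((x - mean)^2)/(n-1)) = 1.2990067
u_A = s / sqrt(n) = 1.2990067 / sqrt(5) = 0.58093346
u_B1 = 1.358 / sqrt(3) = 0.78404167
u_B2 = 0.931 / sqrt(6) = 0.38007916
uc = sqrt(0.58093346^2 + 0.78404167^2 + 0.38007916^2) = 1.0472178
U = k * uc = 2.58 * 1.0472178
U = 2.7018

2.7018


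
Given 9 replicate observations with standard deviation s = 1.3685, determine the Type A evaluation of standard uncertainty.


u_A = s / sqrt(n)
u_A = 1.3685 / sqrt(9)
u_A = 1.3685 / 3
u_A = 0.4562

0.4562


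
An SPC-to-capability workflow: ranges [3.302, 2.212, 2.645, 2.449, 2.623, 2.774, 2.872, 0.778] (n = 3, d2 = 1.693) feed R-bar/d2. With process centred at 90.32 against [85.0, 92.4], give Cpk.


R_bar = (3.302 + 2.212 + 2.645 + 2.449 + 2.623 + 2.774 + 2.872 + 0.778) / 8 = 2.456875
sigma = R_bar / d2 = 2.456875 / 1.693 = 1.4511961
Cp = (USL - LSL)/(6*sigma) = (92.4 - 85.0)/(6*1.4511961) = 0.8499
Cpu = (92.4 - 90.32)/(3*1.4511961) = 0.4778
Cpl = (90.32 - 85.0)/(3*1.4511961) = 1.2220
Cpk = min(Cpu, Cpl) = 0.4778

0.4778


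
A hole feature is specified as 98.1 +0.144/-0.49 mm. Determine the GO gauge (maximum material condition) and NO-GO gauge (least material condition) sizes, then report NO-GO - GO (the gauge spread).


GO = nominal - lower_tol (smallest hole = maximum material condition)
GO = 98.1 - 0.49 = 97.61
NO-GO = nominal + upper_tol (largest hole = least material condition)
NO-GO = 98.1 + 0.144 = 98.244
spread = NO-GO - GO = 98.244 - 97.61 = 0.6340

0.6340


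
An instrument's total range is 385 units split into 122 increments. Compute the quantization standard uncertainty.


resolution = range / divisions
resolution = 385 / 122 = 3.1557377
u_res = resolution / (2*sqrt(3))
u_res = 3.1557377 / 3.4641016
u_res = 0.9110

0.9110


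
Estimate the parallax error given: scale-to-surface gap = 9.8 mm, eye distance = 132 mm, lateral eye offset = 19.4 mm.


error = h * offset / d
= 9.8 * 19.4 / 132
= 1.4403

1.4403


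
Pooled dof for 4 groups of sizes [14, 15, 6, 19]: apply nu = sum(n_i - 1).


nu = sum_i (n_i - 1)
nu = ((14 - 1) + (15 - 1) + (6 - 1) + (19 - 1))
nu = 13 + 14 + 5 + 18
nu = 50

50


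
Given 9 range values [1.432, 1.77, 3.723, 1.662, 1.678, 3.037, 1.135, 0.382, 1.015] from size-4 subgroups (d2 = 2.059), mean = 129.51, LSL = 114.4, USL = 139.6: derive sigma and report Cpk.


R_bar = (1.432 + 1.77 + 3.723 + 1.662 + 1.678 + 3.037 + 1.135 + 0.382 + 1.015) / 9 = 1.7593333
sigma = R_bar / d2 = 1.7593333 / 2.059 = 0.85446008
Cp = (USL - LSL)/(6*sigma) = (139.6 - 114.4)/(6*0.85446008) = 4.9154
Cpu = (139.6 - 129.51)/(3*0.85446008) = 3.9362
Cpl = (129.51 - 114.4)/(3*0.85446008) = 5.8946
Cpk = min(Cpu, Cpl) = 3.9362

3.9362


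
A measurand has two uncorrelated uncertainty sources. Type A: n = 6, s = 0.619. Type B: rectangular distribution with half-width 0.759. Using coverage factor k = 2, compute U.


u_A = s / sqrt(n) = 0.619 / sqrt(6) = 0.25270569
u_B = half_width / sqrt(3) = 0.759 / sqrt(3) = 0.43820885
uc = sqrt(u_A^2 + u_B^2) = sqrt(0.25270569^2 + 0.43820885^2) = 0.50585291
U = k * uc = 2 * 0.50585291
U = 1.0117

1.0117


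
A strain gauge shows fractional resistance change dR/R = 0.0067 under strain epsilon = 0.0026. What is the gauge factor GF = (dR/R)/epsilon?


GF = (dR/R) / epsilon
= 0.0067 / 0.0026
= 2.5769

2.5769


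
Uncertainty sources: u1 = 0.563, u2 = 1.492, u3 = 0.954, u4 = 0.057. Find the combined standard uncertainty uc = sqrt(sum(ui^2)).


uc = sqrt(0.563^2 + 1.492^2 + 0.954^2 + 0.057^2)
uc = sqrt(3.456398)
uc = 1.8591

1.8591


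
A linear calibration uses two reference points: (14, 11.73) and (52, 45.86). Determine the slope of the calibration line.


slope = (y2 - y1) / (x2 - x1)
= (45.86 - 11.73) / (52 - 14)
= 34.1300 / 38
= 0.8982

0.8982


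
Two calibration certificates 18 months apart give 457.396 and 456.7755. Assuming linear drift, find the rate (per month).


rate = (v2 - v1) / months
= (456.7755 - 457.396) / 18
= -0.6205 / 18
= -0.0345

-0.0345


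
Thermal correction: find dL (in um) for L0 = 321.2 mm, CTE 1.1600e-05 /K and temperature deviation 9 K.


dL = L * alpha * dT
= 321.2 * 1.1600e-05 * 9
= 0.0335333 mm
dL_um = 0.0335333 * 1000 = 33.5333 um

33.5333


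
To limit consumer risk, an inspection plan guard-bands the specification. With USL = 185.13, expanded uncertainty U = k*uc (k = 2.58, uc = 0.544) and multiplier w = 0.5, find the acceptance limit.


U = k * uc = 2.58 * 0.544 = 1.40352
guard band g = w * U = 0.5 * 1.40352 = 0.70176
AL = USL - g = 185.13 - 0.70176
AL = 184.4282

184.4282


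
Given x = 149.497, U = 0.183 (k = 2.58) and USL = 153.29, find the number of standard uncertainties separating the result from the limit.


u = U / k = 0.183 / 2.58 = 0.070930233
margin = |USL - x| = |153.29 - 149.497| = 3.793
z = margin / u = 3.793 / 0.070930233
z = 53.4751

53.4751


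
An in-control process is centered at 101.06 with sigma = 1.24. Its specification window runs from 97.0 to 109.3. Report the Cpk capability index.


Cpu = (USL - mean) / (3*sigma) = (109.3 - 101.06) / (3*1.24) = 2.2151
Cpl = (mean - LSL) / (3*sigma) = (101.06 - 97.0) / (3*1.24) = 1.0914
Cpk = min(Cpu, Cpl) = 1.0914

1.0914


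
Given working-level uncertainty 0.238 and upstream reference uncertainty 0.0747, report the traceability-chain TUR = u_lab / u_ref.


TUR = u_lab / u_ref
= 0.238 / 0.0747
= 3.1861

3.1861


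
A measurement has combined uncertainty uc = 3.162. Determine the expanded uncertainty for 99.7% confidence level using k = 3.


U = k * uc
U = 3 * 3.162
U = 9.4860

9.4860


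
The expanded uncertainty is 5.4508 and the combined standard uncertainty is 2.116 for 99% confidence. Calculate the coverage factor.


k = U / uc
k = 5.4508 / 2.116
k = 2.576

2.576


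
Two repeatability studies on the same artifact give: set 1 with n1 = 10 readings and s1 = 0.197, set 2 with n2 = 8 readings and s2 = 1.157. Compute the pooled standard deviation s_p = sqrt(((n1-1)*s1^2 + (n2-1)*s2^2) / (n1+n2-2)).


s_p = sqrt(((n1-1)*s1^2 + (n2-1)*s2^2) / (n1+n2-2))
numerator = (10-1)*0.197^2 + (8-1)*1.157^2 = 0.349281 + 9.370543 = 9.719824
denominator = 10 + 8 - 2 = 16
s_p^2 = 9.719824 / 16 = 0.607489
s_p = sqrt(0.607489) = 0.7794

0.7794


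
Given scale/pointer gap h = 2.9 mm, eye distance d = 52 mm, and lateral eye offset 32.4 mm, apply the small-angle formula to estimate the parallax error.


error = h * offset / d
= 2.9 * 32.4 / 52
= 1.8069

1.8069


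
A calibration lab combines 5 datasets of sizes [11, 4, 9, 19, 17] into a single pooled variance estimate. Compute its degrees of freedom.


nu = sum_i (n_i - 1)
nu = ((11 - 1) + (4 - 1) + (9 - 1) + (19 - 1) + (17 - 1))
nu = 10 + 3 + 8 + 18 + 16
nu = 55

55


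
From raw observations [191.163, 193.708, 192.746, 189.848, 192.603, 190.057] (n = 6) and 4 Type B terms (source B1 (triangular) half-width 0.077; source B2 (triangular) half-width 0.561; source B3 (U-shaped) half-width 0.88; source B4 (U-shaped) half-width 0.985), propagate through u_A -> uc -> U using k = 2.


mean = (191.163 + 193.708 + 192.746 + 189.848 + 192.603 + 190.057) / 6 = 191.6875
s = sqrt(sum((x - mean)^2)/(n-1)) = 1.5721561
u_A = s / sqrt(n) = 1.5721561 / sqrt(6) = 0.64183004
u_B1 = 0.077 / sqrt(6) = 0.031435118
u_B2 = 0.561 / sqrt(6) = 0.22902729
u_B3 = 0.88 / sqrt(2) = 0.62225397
u_B4 = 0.985 / sqrt(2) = 0.69650018
uc = sqrt(0.64183004^2 + 0.031435118^2 + 0.22902729^2 + 0.62225397^2 + 0.69650018^2) = 1.1565898
U = k * uc = 2 * 1.1565898
U = 2.3132

2.3132


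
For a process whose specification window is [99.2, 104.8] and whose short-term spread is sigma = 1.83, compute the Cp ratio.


Cp = (USL - LSL) / (6 * sigma)
= (104.8 - 99.2) / (6 * 1.83)
= 5.6000 / 10.9800
= 0.5100

0.5100


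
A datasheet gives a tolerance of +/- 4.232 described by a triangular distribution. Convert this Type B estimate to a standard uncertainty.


u_B = half_width / sqrt(6)
u_B = 4.232 / 2.4494897
u_B = 1.7277

1.7277


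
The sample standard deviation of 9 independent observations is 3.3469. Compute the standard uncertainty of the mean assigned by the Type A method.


u_A = s / sqrt(n)
u_A = 3.3469 / sqrt(9)
u_A = 3.3469 / 3
u_A = 1.1156

1.1156


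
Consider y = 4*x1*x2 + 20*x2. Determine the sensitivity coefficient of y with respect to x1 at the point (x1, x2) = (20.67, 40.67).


y = 4*x1*x2 + 20*x2
dy/dx1 = 4*x2
Evaluate at x2 = 40.67: c1 = 4 * 40.67
c1 = 162.6800

162.6800


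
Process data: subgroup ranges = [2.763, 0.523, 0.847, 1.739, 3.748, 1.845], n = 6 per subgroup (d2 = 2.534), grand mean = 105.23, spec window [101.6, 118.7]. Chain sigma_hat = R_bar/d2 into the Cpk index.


R_bar = (2.763 + 0.523 + 0.847 + 1.739 + 3.748 + 1.845) / 6 = 1.9108333
sigma = R_bar / d2 = 1.9108333 / 2.534 = 0.75407786
Cp = (USL - LSL)/(6*sigma) = (118.7 - 101.6)/(6*0.75407786) = 3.7795
Cpu = (118.7 - 105.23)/(3*0.75407786) = 5.9543
Cpl = (105.23 - 101.6)/(3*0.75407786) = 1.6046
Cpk = min(Cpu, Cpl) = 1.6046

1.6046


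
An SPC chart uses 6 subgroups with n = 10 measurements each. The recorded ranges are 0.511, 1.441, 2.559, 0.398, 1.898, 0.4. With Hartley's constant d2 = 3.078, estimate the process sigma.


R_bar = (0.511 + 1.441 + 2.559 + 0.398 + 1.898 + 0.4) / 6
R_bar = 7.207 / 6 = 1.2011667
sigma_hat = R_bar / d2 = 1.2011667 / 3.078 = 0.3902

0.3902


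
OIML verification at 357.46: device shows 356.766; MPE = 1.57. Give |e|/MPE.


e = indication - reference = 356.766 - 357.46 = -0.6940
|e| = 0.6940
ratio = |e| / MPE = 0.6940 / 1.57
ratio = 0.4420

0.4420


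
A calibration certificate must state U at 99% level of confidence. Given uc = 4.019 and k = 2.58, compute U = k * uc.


U = k * uc
U = 2.58 * 4.019
U = 10.3690

10.3690


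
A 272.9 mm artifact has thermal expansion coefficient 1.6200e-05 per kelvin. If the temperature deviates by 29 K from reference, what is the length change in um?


dL = L * alpha * dT
= 272.9 * 1.6200e-05 * 29
= 0.1282084 mm
dL_um = 0.1282084 * 1000 = 128.2084 um

128.2084


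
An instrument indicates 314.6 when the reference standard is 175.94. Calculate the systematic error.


Systematic error = measured - true
= 314.6 - 175.94
= 138.6600

138.6600


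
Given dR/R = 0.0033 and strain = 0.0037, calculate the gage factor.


GF = (dR/R) / epsilon
= 0.0033 / 0.0037
= 0.8919

0.8919


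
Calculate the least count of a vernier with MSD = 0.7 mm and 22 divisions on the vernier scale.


LC = MSD / n_div
= 0.7 / 22
= 0.0318

0.0318


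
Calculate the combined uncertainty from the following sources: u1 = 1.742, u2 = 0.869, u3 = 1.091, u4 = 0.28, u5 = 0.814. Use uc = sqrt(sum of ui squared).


uc = sqrt(1.742^2 + 0.869^2 + 1.091^2 + 0.28^2 + 0.814^2)
uc = sqrt(5.721002)
uc = 2.3919

2.3919


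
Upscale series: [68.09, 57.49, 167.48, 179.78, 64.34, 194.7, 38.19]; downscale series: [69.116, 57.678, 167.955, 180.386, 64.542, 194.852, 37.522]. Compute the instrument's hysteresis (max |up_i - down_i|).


|68.09 - 69.116| = 1.0260
|57.49 - 57.678| = 0.1880
|167.48 - 167.955| = 0.4750
|179.78 - 180.386| = 0.6060
|64.34 - 64.542| = 0.2020
|194.7 - 194.852| = 0.1520
|38.19 - 37.522| = 0.6680
hysteresis = max(diffs) = 1.0260

1.0260


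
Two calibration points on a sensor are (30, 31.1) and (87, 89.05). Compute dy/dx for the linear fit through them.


slope = (y2 - y1) / (x2 - x1)
= (89.05 - 31.1) / (87 - 30)
= 57.9500 / 57
= 1.0167

1.0167


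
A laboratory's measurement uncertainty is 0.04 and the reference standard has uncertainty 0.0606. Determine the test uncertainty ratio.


TUR = u_lab / u_ref
= 0.04 / 0.0606
= 0.6601

0.6601


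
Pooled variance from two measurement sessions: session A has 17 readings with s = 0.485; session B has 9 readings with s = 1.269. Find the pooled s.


s_p = sqrt(((n1-1)*s1^2 + (n2-1)*s2^2) / (n1+n2-2))
numerator = (17-1)*0.485^2 + (9-1)*1.269^2 = 3.7636 + 12.882888 = 16.646488
denominator = 17 + 9 - 2 = 24
s_p^2 = 16.646488 / 24 = 0.69360367
s_p = sqrt(0.69360367) = 0.8328

0.8328


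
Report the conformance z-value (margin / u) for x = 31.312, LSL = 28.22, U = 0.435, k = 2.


u = U / k = 0.435 / 2 = 0.2175
margin = |LSL - x| = |28.22 - 31.312| = 3.092
z = margin / u = 3.092 / 0.2175
z = 14.2161

14.2161


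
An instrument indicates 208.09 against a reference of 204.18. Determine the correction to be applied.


Correction = standard - reading
= 204.18 - 208.09
= -3.9100

-3.9100


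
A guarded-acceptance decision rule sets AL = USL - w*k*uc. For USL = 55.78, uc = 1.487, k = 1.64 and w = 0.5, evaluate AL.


U = k * uc = 1.64 * 1.487 = 2.43868
guard band g = w * U = 0.5 * 2.43868 = 1.21934
AL = USL - g = 55.78 - 1.21934
AL = 54.5607

54.5607


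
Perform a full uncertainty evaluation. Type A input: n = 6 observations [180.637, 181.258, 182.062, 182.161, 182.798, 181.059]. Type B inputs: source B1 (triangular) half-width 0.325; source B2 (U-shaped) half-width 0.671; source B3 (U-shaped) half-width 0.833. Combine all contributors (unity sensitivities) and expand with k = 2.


mean = (180.637 + 181.258 + 182.062 + 182.161 + 182.798 + 181.059) / 6 = 181.6625
s = sqrt(sum((x - mean)^2)/(n-1)) = 0.80956105
u_A = s / sqrt(n) = 0.80956105 / sqrt(6) = 0.33050191
u_B1 = 0.325 / sqrt(6) = 0.13268069
u_B2 = 0.671 / sqrt(2) = 0.47446865
u_B3 = 0.833 / sqrt(2) = 0.58901995
uc = sqrt(0.33050191^2 + 0.13268069^2 + 0.47446865^2 + 0.58901995^2) = 0.8360028
U = k * uc = 2 * 0.8360028
U = 1.6720

1.6720


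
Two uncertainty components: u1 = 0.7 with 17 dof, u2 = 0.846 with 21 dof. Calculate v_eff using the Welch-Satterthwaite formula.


uc = sqrt(u1^2 + u2^2) = sqrt(0.7^2 + 0.846^2) = 1.098051
v_eff = uc^4 / (u1^4/v1 + u2^4/v2)
= 1.098051^4 / (0.7^4/17 + 0.846^4/21)
= 1.4537511 / 0.038516358
v_eff = 37.7437

37.7437


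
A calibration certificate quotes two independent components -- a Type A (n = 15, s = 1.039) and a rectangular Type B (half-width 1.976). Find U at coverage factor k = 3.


u_A = s / sqrt(n) = 1.039 / sqrt(15) = 0.26826865
u_B = half_width / sqrt(3) = 1.976 / sqrt(3) = 1.1408441
uc = sqrt(u_A^2 + u_B^2) = sqrt(0.26826865^2 + 1.1408441^2) = 1.1719613
U = k * uc = 3 * 1.1719613
U = 3.5159

3.5159


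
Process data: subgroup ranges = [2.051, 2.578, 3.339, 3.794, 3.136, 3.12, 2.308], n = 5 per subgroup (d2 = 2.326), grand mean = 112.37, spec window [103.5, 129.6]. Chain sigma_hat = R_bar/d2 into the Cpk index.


R_bar = (2.051 + 2.578 + 3.339 + 3.794 + 3.136 + 3.12 + 2.308) / 7 = 2.9037143
sigma = R_bar / d2 = 2.9037143 / 2.326 = 1.2483724
Cp = (USL - LSL)/(6*sigma) = (129.6 - 103.5)/(6*1.2483724) = 3.4845
Cpu = (129.6 - 112.37)/(3*1.2483724) = 4.6007
Cpl = (112.37 - 103.5)/(3*1.2483724) = 2.3684
Cpk = min(Cpu, Cpl) = 2.3684

2.3684


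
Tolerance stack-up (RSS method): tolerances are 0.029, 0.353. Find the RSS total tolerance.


RSS = sqrt(0.029^2 + 0.353^2)
= sqrt(0.12545)
= 0.3542

0.3542


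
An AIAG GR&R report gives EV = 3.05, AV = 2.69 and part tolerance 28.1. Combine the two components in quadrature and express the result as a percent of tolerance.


GRR = sqrt(EV^2 + AV^2) = sqrt(3.05^2 + 2.69^2) = 4.0667678
%GRR = GRR / tol * 100 = 4.0667678 / 28.1 * 100
%GRR = 14.4725

14.4725


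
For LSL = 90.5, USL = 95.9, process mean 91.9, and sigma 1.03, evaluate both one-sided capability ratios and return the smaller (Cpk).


Cpu = (USL - mean) / (3*sigma) = (95.9 - 91.9) / (3*1.03) = 1.2945
Cpl = (mean - LSL) / (3*sigma) = (91.9 - 90.5) / (3*1.03) = 0.4531
Cpk = min(Cpu, Cpl) = 0.4531

0.4531


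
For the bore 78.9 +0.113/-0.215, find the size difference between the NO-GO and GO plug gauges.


GO = nominal - lower_tol (smallest hole = maximum material condition)
GO = 78.9 - 0.215 = 78.685
NO-GO = nominal + upper_tol (largest hole = least material condition)
NO-GO = 78.9 + 0.113 = 79.013
spread = NO-GO - GO = 79.013 - 78.685 = 0.3280

0.3280


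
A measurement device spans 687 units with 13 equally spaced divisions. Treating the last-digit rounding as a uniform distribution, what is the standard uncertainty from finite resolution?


resolution = range / divisions
resolution = 687 / 13 = 52.846154
u_res = resolution / (2*sqrt(3))
u_res = 52.846154 / 3.4641016
u_res = 15.2554

15.2554


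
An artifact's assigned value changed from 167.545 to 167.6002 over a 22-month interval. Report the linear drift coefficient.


rate = (v2 - v1) / months
= (167.6002 - 167.545) / 22
= 0.0552 / 22
= 0.0025

0.0025


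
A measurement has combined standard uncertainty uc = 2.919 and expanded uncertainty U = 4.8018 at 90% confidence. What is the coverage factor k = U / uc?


k = U / uc
k = 4.8018 / 2.919
k = 1.645

1.645


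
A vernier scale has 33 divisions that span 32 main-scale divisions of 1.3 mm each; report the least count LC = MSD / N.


LC = MSD / n_div
= 1.3 / 33
= 0.0394

0.0394


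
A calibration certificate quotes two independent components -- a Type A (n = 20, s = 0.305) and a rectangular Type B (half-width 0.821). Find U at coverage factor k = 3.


u_A = s / sqrt(n) = 0.305 / sqrt(20) = 0.068200073
u_B = half_width / sqrt(3) = 0.821 / sqrt(3) = 0.47400457
uc = sqrt(u_A^2 + u_B^2) = sqrt(0.068200073^2 + 0.47400457^2) = 0.47888577
U = k * uc = 3 * 0.47888577
U = 1.4367

1.4367


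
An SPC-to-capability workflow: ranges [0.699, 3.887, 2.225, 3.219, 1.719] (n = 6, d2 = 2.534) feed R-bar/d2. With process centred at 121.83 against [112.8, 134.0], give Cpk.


R_bar = (0.699 + 3.887 + 2.225 + 3.219 + 1.719) / 5 = 2.3498
sigma = R_bar / d2 = 2.3498 / 2.534 = 0.9273086
Cp = (USL - LSL)/(6*sigma) = (134.0 - 112.8)/(6*0.9273086) = 3.8103
Cpu = (134.0 - 121.83)/(3*0.9273086) = 4.3747
Cpl = (121.83 - 112.8)/(3*0.9273086) = 3.2460
Cpk = min(Cpu, Cpl) = 3.2460

3.2460


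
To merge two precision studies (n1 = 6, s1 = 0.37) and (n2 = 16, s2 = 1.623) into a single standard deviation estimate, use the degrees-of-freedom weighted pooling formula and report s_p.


s_p = sqrt(((n1-1)*s1^2 + (n2-1)*s2^2) / (n1+n2-2))
numerator = (6-1)*0.37^2 + (16-1)*1.623^2 = 0.6845 + 39.511935 = 40.196435
denominator = 6 + 16 - 2 = 20
s_p^2 = 40.196435 / 20 = 2.0098217
s_p = sqrt(2.0098217) = 1.4177

1.4177


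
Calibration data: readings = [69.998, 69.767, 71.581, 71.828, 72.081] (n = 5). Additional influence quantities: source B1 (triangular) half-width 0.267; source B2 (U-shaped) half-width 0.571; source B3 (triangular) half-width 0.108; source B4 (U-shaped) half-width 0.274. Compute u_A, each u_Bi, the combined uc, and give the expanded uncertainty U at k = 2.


mean = (69.998 + 69.767 + 71.581 + 71.828 + 72.081) / 5 = 71.051
s = sqrt(sum((x - mean)^2)/(n-1)) = 1.0843194
u_A = s / sqrt(n) = 1.0843194 / sqrt(5) = 0.48492238
u_B1 = 0.267 / sqrt(6) = 0.10900229
u_B2 = 0.571 / sqrt(2) = 0.40375797
u_B3 = 0.108 / sqrt(6) = 0.044090815
u_B4 = 0.274 / sqrt(2) = 0.19374726
uc = sqrt(0.48492238^2 + 0.10900229^2 + 0.40375797^2 + 0.044090815^2 + 0.19374726^2) = 0.67047275
U = k * uc = 2 * 0.67047275
U = 1.3409

1.3409


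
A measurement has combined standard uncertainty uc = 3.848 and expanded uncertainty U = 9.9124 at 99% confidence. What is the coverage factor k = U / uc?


k = U / uc
k = 9.9124 / 3.848
k = 2.576

2.576


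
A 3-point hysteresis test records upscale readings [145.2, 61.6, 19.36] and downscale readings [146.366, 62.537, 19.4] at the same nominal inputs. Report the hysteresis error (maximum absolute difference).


|145.2 - 146.366| = 1.1660
|61.6 - 62.537| = 0.9370
|19.36 - 19.4| = 0.0400
hysteresis = max(diffs) = 1.1660

1.1660


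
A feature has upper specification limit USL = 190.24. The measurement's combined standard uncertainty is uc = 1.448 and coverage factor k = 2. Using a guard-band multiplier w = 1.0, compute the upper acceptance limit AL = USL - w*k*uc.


U = k * uc = 2 * 1.448 = 2.896
guard band g = w * U = 1.0 * 2.896 = 2.896
AL = USL - g = 190.24 - 2.896
AL = 187.3440

187.3440


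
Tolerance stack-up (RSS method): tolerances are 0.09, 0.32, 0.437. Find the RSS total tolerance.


RSS = sqrt(0.09^2 + 0.32^2 + 0.437^2)
= sqrt(0.301469)
= 0.5491

0.5491


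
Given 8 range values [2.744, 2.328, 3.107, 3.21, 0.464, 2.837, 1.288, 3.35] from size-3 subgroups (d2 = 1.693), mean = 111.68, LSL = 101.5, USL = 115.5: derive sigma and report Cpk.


R_bar = (2.744 + 2.328 + 3.107 + 3.21 + 0.464 + 2.837 + 1.288 + 3.35) / 8 = 2.416
sigma = R_bar / d2 = 2.416 / 1.693 = 1.4270526
Cp = (USL - LSL)/(6*sigma) = (115.5 - 101.5)/(6*1.4270526) = 1.6351
Cpu = (115.5 - 111.68)/(3*1.4270526) = 0.8923
Cpl = (111.68 - 101.5)/(3*1.4270526) = 2.3779
Cpk = min(Cpu, Cpl) = 0.8923

0.8923


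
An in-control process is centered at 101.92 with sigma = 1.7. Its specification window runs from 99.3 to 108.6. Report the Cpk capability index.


Cpu = (USL - mean) / (3*sigma) = (108.6 - 101.92) / (3*1.7) = 1.3098
Cpl = (mean - LSL) / (3*sigma) = (101.92 - 99.3) / (3*1.7) = 0.5137
Cpk = min(Cpu, Cpl) = 0.5137

0.5137


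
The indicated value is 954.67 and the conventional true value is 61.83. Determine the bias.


Systematic error = measured - true
= 954.67 - 61.83
= 892.8400

892.8400


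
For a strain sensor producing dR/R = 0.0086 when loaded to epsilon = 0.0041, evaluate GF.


GF = (dR/R) / epsilon
= 0.0086 / 0.0041
= 2.0976

2.0976


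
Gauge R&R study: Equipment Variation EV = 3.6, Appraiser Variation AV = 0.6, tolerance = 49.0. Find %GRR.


GRR = sqrt(EV^2 + AV^2) = sqrt(3.6^2 + 0.6^2) = 3.6496575
%GRR = GRR / tol * 100 = 3.6496575 / 49.0 * 100
%GRR = 7.4483

7.4483


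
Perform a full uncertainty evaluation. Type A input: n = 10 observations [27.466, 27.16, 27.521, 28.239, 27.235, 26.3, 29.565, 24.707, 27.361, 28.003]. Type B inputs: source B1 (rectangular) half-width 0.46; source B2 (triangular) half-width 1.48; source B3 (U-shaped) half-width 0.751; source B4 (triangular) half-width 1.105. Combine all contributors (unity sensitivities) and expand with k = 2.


mean = (27.466 + 27.16 + 27.521 + 28.239 + 27.235 + 26.3 + 29.565 + 24.707 + 27.361 + 28.003) / 10 = 27.3557
s = sqrt(sum((x - mean)^2)/(n-1)) = 1.2606313
u_A = s / sqrt(n) = 1.2606313 / sqrt(10) = 0.39864662
u_B1 = 0.46 / sqrt(3) = 0.26558112
u_B2 = 1.48 / sqrt(6) = 0.60420747
u_B3 = 0.751 / sqrt(2) = 0.53103719
u_B4 = 1.105 / sqrt(6) = 0.45111436
uc = sqrt(0.39864662^2 + 0.26558112^2 + 0.60420747^2 + 0.53103719^2 + 0.45111436^2) = 1.0392419
U = k * uc = 2 * 1.0392419
U = 2.0785

2.0785


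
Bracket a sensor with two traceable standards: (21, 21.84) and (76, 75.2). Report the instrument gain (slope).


slope = (y2 - y1) / (x2 - x1)
= (75.2 - 21.84) / (76 - 21)
= 53.3600 / 55
= 0.9702

0.9702


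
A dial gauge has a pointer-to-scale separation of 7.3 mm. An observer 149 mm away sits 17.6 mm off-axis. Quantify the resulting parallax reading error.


error = h * offset / d
= 7.3 * 17.6 / 149
= 0.8623

0.8623


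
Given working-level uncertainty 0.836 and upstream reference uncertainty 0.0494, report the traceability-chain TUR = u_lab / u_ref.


TUR = u_lab / u_ref
= 0.836 / 0.0494
= 16.9231

16.9231


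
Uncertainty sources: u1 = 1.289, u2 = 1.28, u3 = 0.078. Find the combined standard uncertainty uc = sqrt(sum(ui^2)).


uc = sqrt(1.289^2 + 1.28^2 + 0.078^2)
uc = sqrt(3.306005)
uc = 1.8182

1.8182


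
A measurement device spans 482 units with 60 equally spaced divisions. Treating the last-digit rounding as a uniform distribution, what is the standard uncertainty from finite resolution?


resolution = range / divisions
resolution = 482 / 60 = 8.0333333
u_res = resolution / (2*sqrt(3))
u_res = 8.0333333 / 3.4641016
u_res = 2.3190

2.3190


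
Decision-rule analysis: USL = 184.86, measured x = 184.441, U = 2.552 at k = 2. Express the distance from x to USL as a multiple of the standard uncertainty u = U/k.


u = U / k = 2.552 / 2 = 1.276
margin = |USL - x| = |184.86 - 184.441| = 0.419
z = margin / u = 0.419 / 1.276
z = 0.3284

0.3284


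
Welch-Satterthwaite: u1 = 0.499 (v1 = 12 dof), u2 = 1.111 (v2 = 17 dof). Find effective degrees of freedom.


uc = sqrt(u1^2 + u2^2) = sqrt(0.499^2 + 1.111^2) = 1.2179171
v_eff = uc^4 / (u1^4/v1 + u2^4/v2)
= 1.2179171^4 / (0.499^4/12 + 1.111^4/17)
= 2.2002443 / 0.094787282
v_eff = 23.2124

23.2124


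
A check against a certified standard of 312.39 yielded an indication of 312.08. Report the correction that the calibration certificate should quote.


Correction = standard - reading
= 312.39 - 312.08
= 0.3100

0.3100


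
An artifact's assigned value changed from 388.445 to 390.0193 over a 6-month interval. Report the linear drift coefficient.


rate = (v2 - v1) / months
= (390.0193 - 388.445) / 6
= 1.5743 / 6
= 0.2624

0.2624


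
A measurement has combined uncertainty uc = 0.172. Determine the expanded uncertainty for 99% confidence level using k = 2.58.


U = k * uc
U = 2.58 * 0.172
U = 0.4438

0.4438


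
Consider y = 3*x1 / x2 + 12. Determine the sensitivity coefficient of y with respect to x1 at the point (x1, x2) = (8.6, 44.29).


y = 3*x1 / x2 + 12
dy/dx1 = 3/x2
Evaluate at x2 = 44.29: c1 = 3 / 44.29
c1 = 0.0677

0.0677


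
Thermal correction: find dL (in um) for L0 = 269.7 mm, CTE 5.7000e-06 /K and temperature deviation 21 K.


dL = L * alpha * dT
= 269.7 * 5.7000e-06 * 21
= 0.0322831 mm
dL_um = 0.0322831 * 1000 = 32.2831 um

32.2831


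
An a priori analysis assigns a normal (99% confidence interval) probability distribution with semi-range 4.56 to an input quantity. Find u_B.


u_B = half_width / 2.576
u_B = 4.56 / 2.576
u_B = 1.7702

1.7702


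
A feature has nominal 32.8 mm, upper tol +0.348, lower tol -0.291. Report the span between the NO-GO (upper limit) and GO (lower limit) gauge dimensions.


GO = nominal - lower_tol (smallest hole = maximum material condition)
GO = 32.8 - 0.291 = 32.509
NO-GO = nominal + upper_tol (largest hole = least material condition)
NO-GO = 32.8 + 0.348 = 33.148
spread = NO-GO - GO = 33.148 - 32.509 = 0.6390

0.6390


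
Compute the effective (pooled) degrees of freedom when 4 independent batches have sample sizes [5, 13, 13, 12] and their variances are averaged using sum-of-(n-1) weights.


nu = sum_i (n_i - 1)
nu = ((5 - 1) + (13 - 1) + (13 - 1) + (12 - 1))
nu = 4 + 12 + 12 + 11
nu = 39

39


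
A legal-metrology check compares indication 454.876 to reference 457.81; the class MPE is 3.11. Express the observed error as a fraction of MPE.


e = indication - reference = 454.876 - 457.81 = -2.9340
|e| = 2.9340
ratio = |e| / MPE = 2.9340 / 3.11
ratio = 0.9434

0.9434


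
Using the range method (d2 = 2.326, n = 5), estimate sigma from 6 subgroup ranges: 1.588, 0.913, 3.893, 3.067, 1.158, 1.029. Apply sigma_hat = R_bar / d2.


R_bar = (1.588 + 0.913 + 3.893 + 3.067 + 1.158 + 1.029) / 6
R_bar = 11.648 / 6 = 1.9413333
sigma_hat = R_bar / d2 = 1.9413333 / 2.326 = 0.8346

0.8346


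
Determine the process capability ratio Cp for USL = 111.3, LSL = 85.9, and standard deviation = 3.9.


Cp = (USL - LSL) / (6 * sigma)
= (111.3 - 85.9) / (6 * 3.9)
= 25.4000 / 23.4000
= 1.0855

1.0855


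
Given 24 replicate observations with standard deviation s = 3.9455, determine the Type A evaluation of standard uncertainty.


u_A = s / sqrt(n)
u_A = 3.9455 / sqrt(24)
u_A = 3.9455 / 4.8989795
u_A = 0.8054

0.8054


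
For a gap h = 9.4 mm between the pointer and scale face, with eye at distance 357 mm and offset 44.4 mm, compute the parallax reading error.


error = h * offset / d
= 9.4 * 44.4 / 357
= 1.1691

1.1691


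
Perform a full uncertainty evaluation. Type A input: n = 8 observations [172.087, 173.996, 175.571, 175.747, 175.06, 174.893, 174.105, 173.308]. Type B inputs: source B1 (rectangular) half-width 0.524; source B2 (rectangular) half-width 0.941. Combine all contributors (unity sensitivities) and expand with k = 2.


mean = (172.087 + 173.996 + 175.571 + 175.747 + 175.06 + 174.893 + 174.105 + 173.308) / 8 = 174.345875
s = sqrt(sum((x - mean)^2)/(n-1)) = 1.2325083
u_A = s / sqrt(n) = 1.2325083 / sqrt(8) = 0.43575749
u_B1 = 0.524 / sqrt(3) = 0.30253154
u_B2 = 0.941 / sqrt(3) = 0.5432866
uc = sqrt(0.43575749^2 + 0.30253154^2 + 0.5432866^2) = 0.75932223
U = k * uc = 2 * 0.75932223
U = 1.5186

1.5186


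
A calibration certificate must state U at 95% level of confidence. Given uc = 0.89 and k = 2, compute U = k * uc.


U = k * uc
U = 2 * 0.89
U = 1.7800

1.7800


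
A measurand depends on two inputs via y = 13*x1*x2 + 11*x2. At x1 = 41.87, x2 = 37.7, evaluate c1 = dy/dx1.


y = 13*x1*x2 + 11*x2
dy/dx1 = 13*x2
Evaluate at x2 = 37.7: c1 = 13 * 37.7
c1 = 490.1000

490.1000


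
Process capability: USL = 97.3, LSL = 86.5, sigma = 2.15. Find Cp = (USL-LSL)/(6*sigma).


Cp = (USL - LSL) / (6 * sigma)
= (97.3 - 86.5) / (6 * 2.15)
= 10.8000 / 12.9000
= 0.8372

0.8372


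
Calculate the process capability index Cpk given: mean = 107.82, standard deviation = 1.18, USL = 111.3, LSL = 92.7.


Cpu = (USL - mean) / (3*sigma) = (111.3 - 107.82) / (3*1.18) = 0.9831
Cpl = (mean - LSL) / (3*sigma) = (107.82 - 92.7) / (3*1.18) = 4.2712
Cpk = min(Cpu, Cpl) = 0.9831

0.9831


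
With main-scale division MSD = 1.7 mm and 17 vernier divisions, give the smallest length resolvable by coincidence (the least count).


LC = MSD / n_div
= 1.7 / 17
= 0.1000

0.1000


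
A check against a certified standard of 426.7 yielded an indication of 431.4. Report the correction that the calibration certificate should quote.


Correction = standard - reading
= 426.7 - 431.4
= -4.7000

-4.7000


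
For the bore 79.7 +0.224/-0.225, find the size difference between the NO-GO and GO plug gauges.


GO = nominal - lower_tol (smallest hole = maximum material condition)
GO = 79.7 - 0.225 = 79.475
NO-GO = nominal + upper_tol (largest hole = least material condition)
NO-GO = 79.7 + 0.224 = 79.924
spread = NO-GO - GO = 79.924 - 79.475 = 0.4490

0.4490


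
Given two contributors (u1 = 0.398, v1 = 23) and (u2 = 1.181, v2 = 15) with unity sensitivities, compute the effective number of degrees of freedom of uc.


uc = sqrt(u1^2 + u2^2) = sqrt(0.398^2 + 1.181^2) = 1.2462604
v_eff = uc^4 / (u1^4/v1 + u2^4/v2)
= 1.2462604^4 / (0.398^4/23 + 1.181^4/15)
= 2.4123215 / 0.1307815
v_eff = 18.4454

18.4454


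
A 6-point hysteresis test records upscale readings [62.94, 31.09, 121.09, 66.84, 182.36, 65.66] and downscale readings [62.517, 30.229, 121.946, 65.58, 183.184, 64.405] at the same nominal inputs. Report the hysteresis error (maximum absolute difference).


|62.94 - 62.517| = 0.4230
|31.09 - 30.229| = 0.8610
|121.09 - 121.946| = 0.8560
|66.84 - 65.58| = 1.2600
|182.36 - 183.184| = 0.8240
|65.66 - 64.405| = 1.2550
hysteresis = max(diffs) = 1.2600

1.2600


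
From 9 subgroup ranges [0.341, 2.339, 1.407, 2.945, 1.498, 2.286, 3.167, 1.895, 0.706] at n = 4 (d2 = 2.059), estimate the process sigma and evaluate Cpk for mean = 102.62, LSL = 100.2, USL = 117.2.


R_bar = (0.341 + 2.339 + 1.407 + 2.945 + 1.498 + 2.286 + 3.167 + 1.895 + 0.706) / 9 = 1.8426667
sigma = R_bar / d2 = 1.8426667 / 2.059 = 0.89493283
Cp = (USL - LSL)/(6*sigma) = (117.2 - 100.2)/(6*0.89493283) = 3.1660
Cpu = (117.2 - 102.62)/(3*0.89493283) = 5.4306
Cpl = (102.62 - 100.2)/(3*0.89493283) = 0.9014
Cpk = min(Cpu, Cpl) = 0.9014

0.9014


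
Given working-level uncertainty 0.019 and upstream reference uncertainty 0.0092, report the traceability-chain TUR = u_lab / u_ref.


TUR = u_lab / u_ref
= 0.019 / 0.0092
= 2.0652

2.0652


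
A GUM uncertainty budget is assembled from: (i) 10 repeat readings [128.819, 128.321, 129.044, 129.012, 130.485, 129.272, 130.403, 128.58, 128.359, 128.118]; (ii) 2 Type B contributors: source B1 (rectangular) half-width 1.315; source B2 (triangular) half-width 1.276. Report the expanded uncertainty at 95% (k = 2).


mean = (128.819 + 128.321 + 129.044 + 129.012 + 130.485 + 129.272 + 130.403 + 128.58 + 128.359 + 128.118) / 10 = 129.0413
s = sqrt(sum((x - mean)^2)/(n-1)) = 0.82270881
u_A = s / sqrt(n) = 0.82270881 / sqrt(10) = 0.26016337
u_B1 = 1.315 / sqrt(3) = 0.7592156
u_B2 = 1.276 / sqrt(6) = 0.52092482
uc = sqrt(0.26016337^2 + 0.7592156^2 + 0.52092482^2) = 0.95679464
U = k * uc = 2 * 0.95679464
U = 1.9136

1.9136


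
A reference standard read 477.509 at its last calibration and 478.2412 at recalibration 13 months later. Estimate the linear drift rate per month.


rate = (v2 - v1) / months
= (478.2412 - 477.509) / 13
= 0.7322 / 13
= 0.0563

0.0563


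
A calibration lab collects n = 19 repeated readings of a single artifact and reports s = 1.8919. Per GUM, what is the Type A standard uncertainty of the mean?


u_A = s / sqrt(n)
u_A = 1.8919 / sqrt(19)
u_A = 1.8919 / 4.3588989
u_A = 0.4340

0.4340


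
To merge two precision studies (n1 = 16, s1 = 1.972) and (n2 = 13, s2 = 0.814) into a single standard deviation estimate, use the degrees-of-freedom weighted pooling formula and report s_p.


s_p = sqrt(((n1-1)*s1^2 + (n2-1)*s2^2) / (n1+n2-2))
numerator = (16-1)*1.972^2 + (13-1)*0.814^2 = 58.33176 + 7.951152 = 66.282912
denominator = 16 + 13 - 2 = 27
s_p^2 = 66.282912 / 27 = 2.4549227
s_p = sqrt(2.4549227) = 1.5668

1.5668


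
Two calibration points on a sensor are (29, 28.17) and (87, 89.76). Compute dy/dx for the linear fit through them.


slope = (y2 - y1) / (x2 - x1)
= (89.76 - 28.17) / (87 - 29)
= 61.5900 / 58
= 1.0619

1.0619


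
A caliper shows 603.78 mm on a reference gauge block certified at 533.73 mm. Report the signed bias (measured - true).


Systematic error = measured - true
= 603.78 - 533.73
= 70.0500

70.0500


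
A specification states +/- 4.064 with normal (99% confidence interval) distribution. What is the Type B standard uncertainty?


u_B = half_width / 2.576
u_B = 4.064 / 2.576
u_B = 1.5776

1.5776


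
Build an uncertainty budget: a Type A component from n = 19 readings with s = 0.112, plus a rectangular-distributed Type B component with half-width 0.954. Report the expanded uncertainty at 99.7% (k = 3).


u_A = s / sqrt(n) = 0.112 / sqrt(19) = 0.025694562
u_B = half_width / sqrt(3) = 0.954 / sqrt(3) = 0.55079216
uc = sqrt(u_A^2 + u_B^2) = sqrt(0.025694562^2 + 0.55079216^2) = 0.55139116
U = k * uc = 3 * 0.55139116
U = 1.6542

1.6542


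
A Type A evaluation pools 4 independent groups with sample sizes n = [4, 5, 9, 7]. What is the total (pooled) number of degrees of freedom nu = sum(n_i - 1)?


nu = sum_i (n_i - 1)
nu = ((4 - 1) + (5 - 1) + (9 - 1) + (7 - 1))
nu = 3 + 4 + 8 + 6
nu = 21

21


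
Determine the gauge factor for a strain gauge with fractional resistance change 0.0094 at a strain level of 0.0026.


GF = (dR/R) / epsilon
= 0.0094 / 0.0026
= 3.6154

3.6154


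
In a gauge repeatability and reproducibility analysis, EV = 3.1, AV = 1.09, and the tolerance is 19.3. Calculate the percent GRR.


GRR = sqrt(EV^2 + AV^2) = sqrt(3.1^2 + 1.09^2) = 3.2860463
%GRR = GRR / tol * 100 = 3.2860463 / 19.3 * 100
%GRR = 17.0261

17.0261


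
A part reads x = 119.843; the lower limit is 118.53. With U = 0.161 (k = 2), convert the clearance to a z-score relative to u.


u = U / k = 0.161 / 2 = 0.0805
margin = |LSL - x| = |118.53 - 119.843| = 1.313
z = margin / u = 1.313 / 0.0805
z = 16.3106

16.3106


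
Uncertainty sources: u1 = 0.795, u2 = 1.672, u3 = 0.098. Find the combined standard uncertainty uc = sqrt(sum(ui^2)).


uc = sqrt(0.795^2 + 1.672^2 + 0.098^2)
uc = sqrt(3.437213)
uc = 1.8540

1.8540


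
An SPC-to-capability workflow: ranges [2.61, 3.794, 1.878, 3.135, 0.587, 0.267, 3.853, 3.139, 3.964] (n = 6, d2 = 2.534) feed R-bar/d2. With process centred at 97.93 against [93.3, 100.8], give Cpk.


R_bar = (2.61 + 3.794 + 1.878 + 3.135 + 0.587 + 0.267 + 3.853 + 3.139 + 3.964) / 9 = 2.5807778
sigma = R_bar / d2 = 2.5807778 / 2.534 = 1.0184601
Cp = (USL - LSL)/(6*sigma) = (100.8 - 93.3)/(6*1.0184601) = 1.2273
Cpu = (100.8 - 97.93)/(3*1.0184601) = 0.9393
Cpl = (97.93 - 93.3)/(3*1.0184601) = 1.5154
Cpk = min(Cpu, Cpl) = 0.9393

0.9393


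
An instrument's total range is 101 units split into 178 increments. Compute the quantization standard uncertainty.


resolution = range / divisions
resolution = 101 / 178 = 0.56741573
u_res = resolution / (2*sqrt(3))
u_res = 0.56741573 / 3.4641016
u_res = 0.1638

0.1638


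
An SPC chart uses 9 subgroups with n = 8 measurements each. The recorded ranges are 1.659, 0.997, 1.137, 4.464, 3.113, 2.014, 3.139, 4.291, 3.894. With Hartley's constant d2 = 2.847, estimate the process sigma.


R_bar = (1.659 + 0.997 + 1.137 + 4.464 + 3.113 + 2.014 + 3.139 + 4.291 + 3.894) / 9
R_bar = 24.708 / 9 = 2.7453333
sigma_hat = R_bar / d2 = 2.7453333 / 2.847 = 0.9643

0.9643


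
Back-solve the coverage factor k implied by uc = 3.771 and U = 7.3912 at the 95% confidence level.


k = U / uc
k = 7.3912 / 3.771
k = 1.96

1.96
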